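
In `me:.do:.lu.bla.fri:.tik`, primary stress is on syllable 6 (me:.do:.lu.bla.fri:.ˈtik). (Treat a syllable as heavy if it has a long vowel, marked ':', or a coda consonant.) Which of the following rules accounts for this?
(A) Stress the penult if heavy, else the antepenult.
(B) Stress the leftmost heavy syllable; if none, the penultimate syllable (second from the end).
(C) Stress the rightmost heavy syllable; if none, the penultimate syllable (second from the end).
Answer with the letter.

Rule A → syllable 5 (observed: 6).
Rule B → syllable 1 (observed: 6).
Rule C → syllable 6 ✓.

C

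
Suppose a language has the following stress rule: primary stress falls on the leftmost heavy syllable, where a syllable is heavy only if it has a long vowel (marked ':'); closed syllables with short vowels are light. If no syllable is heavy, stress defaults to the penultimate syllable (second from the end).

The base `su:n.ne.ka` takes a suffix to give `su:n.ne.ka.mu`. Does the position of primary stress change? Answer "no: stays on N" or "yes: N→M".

no: stays on 1

Base `su:n.ne.ka` (3 syllables):
  Weights: 1 su:n H, 2 ne L, 3 ka L.
  Heavy syllables in the domain: 1. The leftmost is syllable 1 (su:n).
  → primary stress on syllable 1.
Suffixed `su:n.ne.ka.mu` (4 syllables):
  Weights: 1 su:n H, 2 ne L, 3 ka L, 4 mu L.
  Heavy syllables in the domain: 1. The leftmost is syllable 1 (su:n).
  → primary stress on syllable 1.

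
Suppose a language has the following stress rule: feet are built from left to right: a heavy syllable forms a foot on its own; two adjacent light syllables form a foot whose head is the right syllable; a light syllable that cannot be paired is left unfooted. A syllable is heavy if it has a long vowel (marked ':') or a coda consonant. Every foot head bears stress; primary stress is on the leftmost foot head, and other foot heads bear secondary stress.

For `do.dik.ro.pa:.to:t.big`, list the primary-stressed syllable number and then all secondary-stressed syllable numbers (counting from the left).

primary 2, secondary 4, 5, 6

Weights: 1 do L, 2 dik H, 3 ro L, 4 pa: H, 5 to:t H, 6 big H.
Parse left to right (heavy = foot alone; LL = one foot; stranded L unfooted): do (ˈdik) ro (ˈpa:) (ˈto:t) (ˈbig).
Foot heads: 2, 4, 5, 6.
Primary stress on the leftmost head = syllable 2.
Secondary stress on 4, 5, 6: do.ˈdik.ro.ˌpa:.ˌto:t.ˌbig.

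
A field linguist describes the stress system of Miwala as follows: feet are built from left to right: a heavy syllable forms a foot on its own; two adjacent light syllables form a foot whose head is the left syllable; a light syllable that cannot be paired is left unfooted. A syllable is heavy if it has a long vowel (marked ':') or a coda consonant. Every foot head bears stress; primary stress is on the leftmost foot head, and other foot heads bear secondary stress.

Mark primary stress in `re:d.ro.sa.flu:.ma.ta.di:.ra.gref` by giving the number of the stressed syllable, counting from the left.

1

Weights: 1 re:d H, 2 ro L, 3 sa L, 4 flu: H, 5 ma L, 6 ta L, 7 di: H, 8 ra L, 9 gref H.
Parse left to right (heavy = foot alone; LL = one foot; stranded L unfooted): (ˈre:d) (ˈro.sa) (ˈflu:) (ˈma.ta) (ˈdi:) ra (ˈgref).
Foot heads: 1, 2, 4, 5, 7, 9.
Primary stress on the leftmost head = syllable 1.
Primary stress: syllable 1 → ˈre:d.ro.sa.flu:.ma.ta.di:.ra.gref.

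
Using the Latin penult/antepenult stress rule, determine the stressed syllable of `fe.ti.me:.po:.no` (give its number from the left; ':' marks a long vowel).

Classical Latin: stress the penult if heavy (long vowel or closed), else the antepenult.
Weights: 3 me: H, 4 po: H, 5 no L.
The penult (syllable 4, po:) is heavy, so it takes stress.
Stress on syllable 4: fe.ti.me:.ˈpo:.no.

4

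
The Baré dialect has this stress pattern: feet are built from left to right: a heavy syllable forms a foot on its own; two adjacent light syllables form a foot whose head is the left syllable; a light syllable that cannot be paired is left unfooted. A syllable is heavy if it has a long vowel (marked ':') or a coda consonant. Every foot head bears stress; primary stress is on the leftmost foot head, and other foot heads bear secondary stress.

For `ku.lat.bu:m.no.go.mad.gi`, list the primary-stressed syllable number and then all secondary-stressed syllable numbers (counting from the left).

Weights: 1 ku L, 2 lat H, 3 bu:m H, 4 no L, 5 go L, 6 mad H, 7 gi L.
Parse left to right (heavy = foot alone; LL = one foot; stranded L unfooted): ku (ˈlat) (ˈbu:m) (ˈno.go) (ˈmad) gi.
Foot heads: 2, 3, 4, 6.
Primary stress on the leftmost head = syllable 2.
Secondary stress on 3, 4, 6: ku.ˈlat.ˌbu:m.ˌno.go.ˌmad.gi.

primary 2, secondary 3, 4, 6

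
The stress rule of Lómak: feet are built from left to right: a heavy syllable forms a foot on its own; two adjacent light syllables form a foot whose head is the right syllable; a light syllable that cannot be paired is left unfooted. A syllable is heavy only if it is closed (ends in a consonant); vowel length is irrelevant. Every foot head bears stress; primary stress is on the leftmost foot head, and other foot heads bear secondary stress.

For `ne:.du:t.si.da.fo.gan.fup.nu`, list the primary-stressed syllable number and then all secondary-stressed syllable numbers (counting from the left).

primary 2, secondary 4, 6, 7

Weights: 1 ne: L, 2 du:t H, 3 si L, 4 da L, 5 fo L, 6 gan H, 7 fup H, 8 nu L.
Parse left to right (heavy = foot alone; LL = one foot; stranded L unfooted): ne: (ˈdu:t) (si.ˈda) fo (ˈgan) (ˈfup) nu.
Foot heads: 2, 4, 6, 7.
Primary stress on the leftmost head = syllable 2.
Secondary stress on 4, 6, 7: ne:.ˈdu:t.si.ˌda.fo.ˌgan.ˌfup.nu.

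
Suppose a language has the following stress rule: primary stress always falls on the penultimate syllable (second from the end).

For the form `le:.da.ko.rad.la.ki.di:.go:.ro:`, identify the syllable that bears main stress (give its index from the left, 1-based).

The word has 9 syllables; the penultimate syllable (second from the end) is syllable 8 (go:).
Primary stress: syllable 8 → le:.da.ko.rad.la.ki.di:.ˈgo:.ro:.

8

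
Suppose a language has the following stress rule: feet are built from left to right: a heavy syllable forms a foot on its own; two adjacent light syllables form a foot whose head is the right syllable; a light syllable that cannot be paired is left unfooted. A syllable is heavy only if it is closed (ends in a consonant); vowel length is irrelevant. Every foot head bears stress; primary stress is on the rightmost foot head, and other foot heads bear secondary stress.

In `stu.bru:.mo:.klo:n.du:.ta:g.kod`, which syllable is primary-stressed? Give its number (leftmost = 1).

7

Weights: 1 stu L, 2 bru: L, 3 mo: L, 4 klo:n H, 5 du: L, 6 ta:g H, 7 kod H.
Parse left to right (heavy = foot alone; LL = one foot; stranded L unfooted): (stu.ˈbru:) mo: (ˈklo:n) du: (ˈta:g) (ˈkod).
Foot heads: 2, 4, 6, 7.
Primary stress on the rightmost head = syllable 7.
Primary stress: syllable 7 → stu.bru:.mo:.klo:n.du:.ta:g.ˈkod.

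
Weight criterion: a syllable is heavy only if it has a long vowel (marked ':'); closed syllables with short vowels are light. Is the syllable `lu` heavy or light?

light

`lu`: short vowel, open (no coda). Short vowel → light.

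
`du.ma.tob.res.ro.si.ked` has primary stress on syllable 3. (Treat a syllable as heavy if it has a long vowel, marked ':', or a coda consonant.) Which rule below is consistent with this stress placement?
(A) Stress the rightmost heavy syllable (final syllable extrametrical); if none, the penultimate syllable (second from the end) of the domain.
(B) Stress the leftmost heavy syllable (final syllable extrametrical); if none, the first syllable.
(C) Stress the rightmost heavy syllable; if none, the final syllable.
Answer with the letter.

Rule A → syllable 4 (observed: 3).
Rule B → syllable 3 ✓.
Rule C → syllable 7 (observed: 3).

B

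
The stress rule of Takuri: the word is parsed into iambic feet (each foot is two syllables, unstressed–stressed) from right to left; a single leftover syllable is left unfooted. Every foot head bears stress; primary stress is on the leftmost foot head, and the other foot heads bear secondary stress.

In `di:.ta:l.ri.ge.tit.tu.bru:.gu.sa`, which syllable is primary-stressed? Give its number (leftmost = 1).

Parse right to left into iambic (σˈσ) feet: di: (ta:l.ˈri) (ge.ˈtit) (tu.ˈbru:) (gu.ˈsa). Syllable 1 is left unfooted.
Foot heads (stressed positions): 3, 5, 7, 9.
End Rule Leftmost: primary stress on the leftmost head = syllable 3.
Primary stress: syllable 3 → di:.ta:l.ˈri.ge.tit.tu.bru:.gu.sa.

3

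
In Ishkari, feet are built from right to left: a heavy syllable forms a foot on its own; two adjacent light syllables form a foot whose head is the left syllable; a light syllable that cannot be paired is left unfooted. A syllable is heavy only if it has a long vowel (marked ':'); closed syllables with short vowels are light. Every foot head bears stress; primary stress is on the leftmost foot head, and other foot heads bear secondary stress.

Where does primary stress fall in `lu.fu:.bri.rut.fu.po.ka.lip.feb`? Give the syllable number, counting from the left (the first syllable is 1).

2

Weights: 1 lu L, 2 fu: H, 3 bri L, 4 rut L, 5 fu L, 6 po L, 7 ka L, 8 lip L, 9 feb L.
Parse right to left (heavy = foot alone; LL = one foot; stranded L unfooted): lu (ˈfu:) bri (ˈrut.fu) (ˈpo.ka) (ˈlip.feb).
Foot heads: 2, 4, 6, 8.
Primary stress on the leftmost head = syllable 2.
Primary stress: syllable 2 → lu.ˈfu:.bri.rut.fu.po.ka.lip.feb.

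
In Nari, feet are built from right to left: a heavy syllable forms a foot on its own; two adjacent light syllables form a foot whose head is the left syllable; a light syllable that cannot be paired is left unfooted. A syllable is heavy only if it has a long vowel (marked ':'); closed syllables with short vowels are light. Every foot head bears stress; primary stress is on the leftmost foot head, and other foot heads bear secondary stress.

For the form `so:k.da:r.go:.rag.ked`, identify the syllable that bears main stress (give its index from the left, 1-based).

1

Weights: 1 so:k H, 2 da:r H, 3 go: H, 4 rag L, 5 ked L.
Parse right to left (heavy = foot alone; LL = one foot; stranded L unfooted): (ˈso:k) (ˈda:r) (ˈgo:) (ˈrag.ked).
Foot heads: 1, 2, 3, 4.
Primary stress on the leftmost head = syllable 1.
Primary stress: syllable 1 → ˈso:k.da:r.go:.rag.ked.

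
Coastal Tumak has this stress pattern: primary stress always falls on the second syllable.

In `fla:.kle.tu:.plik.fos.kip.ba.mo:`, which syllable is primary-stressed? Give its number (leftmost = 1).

The word has 8 syllables; the second syllable is syllable 2 (kle).
Primary stress: syllable 2 → fla:.ˈkle.tu:.plik.fos.kip.ba.mo:.

2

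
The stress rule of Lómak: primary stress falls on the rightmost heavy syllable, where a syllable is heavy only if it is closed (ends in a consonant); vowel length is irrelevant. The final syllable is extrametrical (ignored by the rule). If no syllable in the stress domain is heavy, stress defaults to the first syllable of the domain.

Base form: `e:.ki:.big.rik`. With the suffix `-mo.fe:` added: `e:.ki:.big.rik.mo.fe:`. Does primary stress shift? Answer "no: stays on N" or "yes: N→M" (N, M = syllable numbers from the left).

yes: 3→4

Base `e:.ki:.big.rik` (4 syllables):
  The final syllable (4, rik) is extrametrical; the stress domain is syllables 1–3.
  Weights: 1 e: L, 2 ki: L, 3 big H.
  Heavy syllables in the domain: 3. The rightmost is syllable 3 (big).
  → primary stress on syllable 3.
Suffixed `e:.ki:.big.rik.mo.fe:` (6 syllables):
  The final syllable (6, fe:) is extrametrical; the stress domain is syllables 1–5.
  Weights: 1 e: L, 2 ki: L, 3 big H, 4 rik H, 5 mo L.
  Heavy syllables in the domain: 3, 4. The rightmost is syllable 4 (rik).
  → primary stress on syllable 4.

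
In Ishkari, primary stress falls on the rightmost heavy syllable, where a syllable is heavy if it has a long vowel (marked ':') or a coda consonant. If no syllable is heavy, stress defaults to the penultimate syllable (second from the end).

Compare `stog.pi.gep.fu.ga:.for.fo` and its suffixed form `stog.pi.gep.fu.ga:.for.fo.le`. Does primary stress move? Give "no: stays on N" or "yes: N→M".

no: stays on 6

Base `stog.pi.gep.fu.ga:.for.fo` (7 syllables):
  Weights: 1 stog H, 2 pi L, 3 gep H, 4 fu L, 5 ga: H, 6 for H, 7 fo L.
  Heavy syllables in the domain: 1, 3, 5, 6. The rightmost is syllable 6 (for).
  → primary stress on syllable 6.
Suffixed `stog.pi.gep.fu.ga:.for.fo.le` (8 syllables):
  Weights: 1 stog H, 2 pi L, 3 gep H, 4 fu L, 5 ga: H, 6 for H, 7 fo L, 8 le L.
  Heavy syllables in the domain: 1, 3, 5, 6. The rightmost is syllable 6 (for).
  → primary stress on syllable 6.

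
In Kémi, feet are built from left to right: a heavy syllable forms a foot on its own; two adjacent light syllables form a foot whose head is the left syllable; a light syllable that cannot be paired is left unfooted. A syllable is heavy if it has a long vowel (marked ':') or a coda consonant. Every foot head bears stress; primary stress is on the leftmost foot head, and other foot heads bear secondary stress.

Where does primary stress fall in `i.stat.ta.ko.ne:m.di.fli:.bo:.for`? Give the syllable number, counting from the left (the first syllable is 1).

Weights: 1 i L, 2 stat H, 3 ta L, 4 ko L, 5 ne:m H, 6 di L, 7 fli: H, 8 bo: H, 9 for H.
Parse left to right (heavy = foot alone; LL = one foot; stranded L unfooted): i (ˈstat) (ˈta.ko) (ˈne:m) di (ˈfli:) (ˈbo:) (ˈfor).
Foot heads: 2, 3, 5, 7, 8, 9.
Primary stress on the leftmost head = syllable 2.
Primary stress: syllable 2 → i.ˈstat.ta.ko.ne:m.di.fli:.bo:.for.

2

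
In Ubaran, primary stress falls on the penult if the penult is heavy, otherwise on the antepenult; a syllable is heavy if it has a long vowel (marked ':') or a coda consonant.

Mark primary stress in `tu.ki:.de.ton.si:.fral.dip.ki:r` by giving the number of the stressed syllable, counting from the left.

Weights: 6 fral H, 7 dip H, 8 ki:r H.
The penult (syllable 7, dip) is heavy, so it takes stress.
Primary stress: syllable 7 → tu.ki:.de.ton.si:.fral.ˈdip.ki:r.

7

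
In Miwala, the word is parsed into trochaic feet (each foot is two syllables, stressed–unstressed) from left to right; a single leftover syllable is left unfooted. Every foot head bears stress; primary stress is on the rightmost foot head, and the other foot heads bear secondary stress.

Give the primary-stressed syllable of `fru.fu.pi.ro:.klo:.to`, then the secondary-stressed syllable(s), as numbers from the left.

Parse left to right into trochaic (ˈσσ) feet: (ˈfru.fu) (ˈpi.ro:) (ˈklo:.to).
Foot heads (stressed positions): 1, 3, 5.
End Rule Rightmost: primary stress on the rightmost head = syllable 5.
Secondary stress on 1, 3: ˌfru.fu.ˌpi.ro:.ˈklo:.to.

primary 5, secondary 1, 3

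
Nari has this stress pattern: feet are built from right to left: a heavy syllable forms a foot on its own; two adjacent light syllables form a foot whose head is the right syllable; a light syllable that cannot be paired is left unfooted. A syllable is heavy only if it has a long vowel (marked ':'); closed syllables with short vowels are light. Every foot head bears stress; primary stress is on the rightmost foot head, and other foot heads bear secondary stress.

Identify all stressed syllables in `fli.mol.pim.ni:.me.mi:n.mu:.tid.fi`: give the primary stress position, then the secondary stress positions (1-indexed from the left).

primary 9, secondary 3, 4, 6, 7

Weights: 1 fli L, 2 mol L, 3 pim L, 4 ni: H, 5 me L, 6 mi:n H, 7 mu: H, 8 tid L, 9 fi L.
Parse right to left (heavy = foot alone; LL = one foot; stranded L unfooted): fli (mol.ˈpim) (ˈni:) me (ˈmi:n) (ˈmu:) (tid.ˈfi).
Foot heads: 3, 4, 6, 7, 9.
Primary stress on the rightmost head = syllable 9.
Secondary stress on 3, 4, 6, 7: fli.mol.ˌpim.ˌni:.me.ˌmi:n.ˌmu:.tid.ˈfi.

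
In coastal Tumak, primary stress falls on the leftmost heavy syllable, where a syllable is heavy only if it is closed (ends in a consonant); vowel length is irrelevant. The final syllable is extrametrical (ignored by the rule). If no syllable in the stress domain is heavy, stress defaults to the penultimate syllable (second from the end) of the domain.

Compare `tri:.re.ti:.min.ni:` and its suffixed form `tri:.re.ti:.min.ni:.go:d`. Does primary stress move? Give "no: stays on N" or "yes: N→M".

no: stays on 4

Base `tri:.re.ti:.min.ni:` (5 syllables):
  The final syllable (5, ni:) is extrametrical; the stress domain is syllables 1–4.
  Weights: 1 tri: L, 2 re L, 3 ti: L, 4 min H.
  Heavy syllables in the domain: 4. The leftmost is syllable 4 (min).
  → primary stress on syllable 4.
Suffixed `tri:.re.ti:.min.ni:.go:d` (6 syllables):
  The final syllable (6, go:d) is extrametrical; the stress domain is syllables 1–5.
  Weights: 1 tri: L, 2 re L, 3 ti: L, 4 min H, 5 ni: L.
  Heavy syllables in the domain: 4. The leftmost is syllable 4 (min).
  → primary stress on syllable 4.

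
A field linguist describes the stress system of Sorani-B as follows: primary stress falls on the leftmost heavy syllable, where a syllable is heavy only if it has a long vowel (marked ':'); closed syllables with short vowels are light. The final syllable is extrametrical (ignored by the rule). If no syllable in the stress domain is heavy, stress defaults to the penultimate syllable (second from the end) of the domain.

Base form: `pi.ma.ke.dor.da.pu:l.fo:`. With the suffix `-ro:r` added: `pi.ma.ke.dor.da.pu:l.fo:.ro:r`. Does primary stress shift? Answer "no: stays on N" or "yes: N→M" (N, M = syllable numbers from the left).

Base `pi.ma.ke.dor.da.pu:l.fo:` (7 syllables):
  The final syllable (7, fo:) is extrametrical; the stress domain is syllables 1–6.
  Weights: 1 pi L, 2 ma L, 3 ke L, 4 dor L, 5 da L, 6 pu:l H.
  Heavy syllables in the domain: 6. The leftmost is syllable 6 (pu:l).
  → primary stress on syllable 6.
Suffixed `pi.ma.ke.dor.da.pu:l.fo:.ro:r` (8 syllables):
  The final syllable (8, ro:r) is extrametrical; the stress domain is syllables 1–7.
  Weights: 1 pi L, 2 ma L, 3 ke L, 4 dor L, 5 da L, 6 pu:l H, 7 fo: H.
  Heavy syllables in the domain: 6, 7. The leftmost is syllable 6 (pu:l).
  → primary stress on syllable 6.

no: stays on 6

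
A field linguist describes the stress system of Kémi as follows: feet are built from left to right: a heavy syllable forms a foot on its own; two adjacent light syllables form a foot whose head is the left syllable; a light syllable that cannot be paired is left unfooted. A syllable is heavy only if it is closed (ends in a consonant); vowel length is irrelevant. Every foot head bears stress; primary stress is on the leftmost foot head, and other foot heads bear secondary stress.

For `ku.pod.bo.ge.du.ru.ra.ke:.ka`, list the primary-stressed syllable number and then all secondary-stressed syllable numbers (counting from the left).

Weights: 1 ku L, 2 pod H, 3 bo L, 4 ge L, 5 du L, 6 ru L, 7 ra L, 8 ke: L, 9 ka L.
Parse left to right (heavy = foot alone; LL = one foot; stranded L unfooted): ku (ˈpod) (ˈbo.ge) (ˈdu.ru) (ˈra.ke:) ka.
Foot heads: 2, 3, 5, 7.
Primary stress on the leftmost head = syllable 2.
Secondary stress on 3, 5, 7: ku.ˈpod.ˌbo.ge.ˌdu.ru.ˌra.ke:.ka.

primary 2, secondary 3, 5, 7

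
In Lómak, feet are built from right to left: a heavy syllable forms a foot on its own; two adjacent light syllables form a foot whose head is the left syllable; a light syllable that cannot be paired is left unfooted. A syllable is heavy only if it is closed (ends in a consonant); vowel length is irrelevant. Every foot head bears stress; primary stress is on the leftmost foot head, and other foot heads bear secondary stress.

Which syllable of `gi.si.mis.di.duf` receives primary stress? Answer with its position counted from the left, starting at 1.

Weights: 1 gi L, 2 si L, 3 mis H, 4 di L, 5 duf H.
Parse right to left (heavy = foot alone; LL = one foot; stranded L unfooted): (ˈgi.si) (ˈmis) di (ˈduf).
Foot heads: 1, 3, 5.
Primary stress on the leftmost head = syllable 1.
Primary stress: syllable 1 → ˈgi.si.mis.di.duf.

1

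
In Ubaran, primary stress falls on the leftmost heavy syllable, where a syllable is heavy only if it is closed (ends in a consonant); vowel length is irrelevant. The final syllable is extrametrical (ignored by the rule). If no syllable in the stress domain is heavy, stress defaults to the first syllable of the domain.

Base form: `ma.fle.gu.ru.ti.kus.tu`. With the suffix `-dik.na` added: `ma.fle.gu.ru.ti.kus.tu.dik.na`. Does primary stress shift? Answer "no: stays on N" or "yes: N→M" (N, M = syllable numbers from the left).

no: stays on 6

Base `ma.fle.gu.ru.ti.kus.tu` (7 syllables):
  The final syllable (7, tu) is extrametrical; the stress domain is syllables 1–6.
  Weights: 1 ma L, 2 fle L, 3 gu L, 4 ru L, 5 ti L, 6 kus H.
  Heavy syllables in the domain: 6. The leftmost is syllable 6 (kus).
  → primary stress on syllable 6.
Suffixed `ma.fle.gu.ru.ti.kus.tu.dik.na` (9 syllables):
  The final syllable (9, na) is extrametrical; the stress domain is syllables 1–8.
  Weights: 1 ma L, 2 fle L, 3 gu L, 4 ru L, 5 ti L, 6 kus H, 7 tu L, 8 dik H.
  Heavy syllables in the domain: 6, 8. The leftmost is syllable 6 (kus).
  → primary stress on syllable 6.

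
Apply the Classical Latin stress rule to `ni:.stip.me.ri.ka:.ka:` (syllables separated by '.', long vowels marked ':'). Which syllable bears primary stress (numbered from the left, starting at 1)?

5

Classical Latin: stress the penult if heavy (long vowel or closed), else the antepenult.
Weights: 4 ri L, 5 ka: H, 6 ka: H.
The penult (syllable 5, ka:) is heavy, so it takes stress.
Stress on syllable 5: ni:.stip.me.ri.ˈka:.ka:.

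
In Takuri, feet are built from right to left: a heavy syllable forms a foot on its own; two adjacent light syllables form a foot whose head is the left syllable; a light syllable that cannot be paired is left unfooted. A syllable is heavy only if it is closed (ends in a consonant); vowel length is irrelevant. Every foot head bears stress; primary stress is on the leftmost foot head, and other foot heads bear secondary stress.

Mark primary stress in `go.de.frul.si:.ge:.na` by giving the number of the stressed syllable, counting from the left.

Weights: 1 go L, 2 de L, 3 frul H, 4 si: L, 5 ge: L, 6 na L.
Parse right to left (heavy = foot alone; LL = one foot; stranded L unfooted): (ˈgo.de) (ˈfrul) si: (ˈge:.na).
Foot heads: 1, 3, 5.
Primary stress on the leftmost head = syllable 1.
Primary stress: syllable 1 → ˈgo.de.frul.si:.ge:.na.

1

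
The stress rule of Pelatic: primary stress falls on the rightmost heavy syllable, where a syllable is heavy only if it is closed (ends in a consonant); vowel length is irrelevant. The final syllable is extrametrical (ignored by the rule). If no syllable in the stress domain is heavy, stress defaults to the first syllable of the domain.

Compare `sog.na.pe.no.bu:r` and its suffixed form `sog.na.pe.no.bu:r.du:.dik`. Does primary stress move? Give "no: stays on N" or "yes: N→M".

yes: 1→5

Base `sog.na.pe.no.bu:r` (5 syllables):
  The final syllable (5, bu:r) is extrametrical; the stress domain is syllables 1–4.
  Weights: 1 sog H, 2 na L, 3 pe L, 4 no L.
  Heavy syllables in the domain: 1. The rightmost is syllable 1 (sog).
  → primary stress on syllable 1.
Suffixed `sog.na.pe.no.bu:r.du:.dik` (7 syllables):
  The final syllable (7, dik) is extrametrical; the stress domain is syllables 1–6.
  Weights: 1 sog H, 2 na L, 3 pe L, 4 no L, 5 bu:r H, 6 du: L.
  Heavy syllables in the domain: 1, 5. The rightmost is syllable 5 (bu:r).
  → primary stress on syllable 5.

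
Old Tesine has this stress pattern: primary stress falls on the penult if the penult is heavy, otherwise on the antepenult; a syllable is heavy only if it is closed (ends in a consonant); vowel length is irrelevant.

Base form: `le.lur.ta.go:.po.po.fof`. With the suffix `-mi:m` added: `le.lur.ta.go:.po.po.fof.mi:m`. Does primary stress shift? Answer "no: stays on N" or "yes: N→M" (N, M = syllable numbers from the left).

yes: 5→7

Base `le.lur.ta.go:.po.po.fof` (7 syllables):
  Weights: 5 po L, 6 po L, 7 fof H.
  The penult (syllable 6, po) is light, so stress falls on the antepenult (syllable 5, po).
  → primary stress on syllable 5.
Suffixed `le.lur.ta.go:.po.po.fof.mi:m` (8 syllables):
  Weights: 6 po L, 7 fof H, 8 mi:m H.
  The penult (syllable 7, fof) is heavy, so it takes stress.
  → primary stress on syllable 7.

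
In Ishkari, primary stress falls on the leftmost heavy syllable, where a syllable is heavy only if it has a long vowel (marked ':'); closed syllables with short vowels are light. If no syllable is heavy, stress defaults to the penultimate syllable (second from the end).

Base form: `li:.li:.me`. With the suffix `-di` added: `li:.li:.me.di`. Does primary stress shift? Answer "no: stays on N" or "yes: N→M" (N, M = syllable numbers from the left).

Base `li:.li:.me` (3 syllables):
  Weights: 1 li: H, 2 li: H, 3 me L.
  Heavy syllables in the domain: 1, 2. The leftmost is syllable 1 (li:).
  → primary stress on syllable 1.
Suffixed `li:.li:.me.di` (4 syllables):
  Weights: 1 li: H, 2 li: H, 3 me L, 4 di L.
  Heavy syllables in the domain: 1, 2. The leftmost is syllable 1 (li:).
  → primary stress on syllable 1.

no: stays on 1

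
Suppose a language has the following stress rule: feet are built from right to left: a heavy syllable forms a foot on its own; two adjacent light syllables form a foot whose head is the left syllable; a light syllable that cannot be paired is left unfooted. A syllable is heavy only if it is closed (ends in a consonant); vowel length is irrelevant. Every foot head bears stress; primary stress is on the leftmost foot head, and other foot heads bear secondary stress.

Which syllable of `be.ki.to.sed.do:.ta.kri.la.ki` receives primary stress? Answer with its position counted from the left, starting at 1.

2

Weights: 1 be L, 2 ki L, 3 to L, 4 sed H, 5 do: L, 6 ta L, 7 kri L, 8 la L, 9 ki L.
Parse right to left (heavy = foot alone; LL = one foot; stranded L unfooted): be (ˈki.to) (ˈsed) do: (ˈta.kri) (ˈla.ki).
Foot heads: 2, 4, 6, 8.
Primary stress on the leftmost head = syllable 2.
Primary stress: syllable 2 → be.ˈki.to.sed.do:.ta.kri.la.ki.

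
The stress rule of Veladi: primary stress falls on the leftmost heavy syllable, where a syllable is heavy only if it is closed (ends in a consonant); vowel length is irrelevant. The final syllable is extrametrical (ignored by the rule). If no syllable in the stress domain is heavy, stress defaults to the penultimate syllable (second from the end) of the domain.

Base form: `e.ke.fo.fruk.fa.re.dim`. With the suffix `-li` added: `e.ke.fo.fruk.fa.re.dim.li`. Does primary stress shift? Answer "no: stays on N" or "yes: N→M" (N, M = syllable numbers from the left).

no: stays on 4

Base `e.ke.fo.fruk.fa.re.dim` (7 syllables):
  The final syllable (7, dim) is extrametrical; the stress domain is syllables 1–6.
  Weights: 1 e L, 2 ke L, 3 fo L, 4 fruk H, 5 fa L, 6 re L.
  Heavy syllables in the domain: 4. The leftmost is syllable 4 (fruk).
  → primary stress on syllable 4.
Suffixed `e.ke.fo.fruk.fa.re.dim.li` (8 syllables):
  The final syllable (8, li) is extrametrical; the stress domain is syllables 1–7.
  Weights: 1 e L, 2 ke L, 3 fo L, 4 fruk H, 5 fa L, 6 re L, 7 dim H.
  Heavy syllables in the domain: 4, 7. The leftmost is syllable 4 (fruk).
  → primary stress on syllable 4.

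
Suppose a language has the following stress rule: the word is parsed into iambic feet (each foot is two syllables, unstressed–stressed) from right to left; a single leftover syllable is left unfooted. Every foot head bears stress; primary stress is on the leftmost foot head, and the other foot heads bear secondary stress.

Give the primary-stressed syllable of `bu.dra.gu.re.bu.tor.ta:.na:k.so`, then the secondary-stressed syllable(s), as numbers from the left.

Parse right to left into iambic (σˈσ) feet: bu (dra.ˈgu) (re.ˈbu) (tor.ˈta:) (na:k.ˈso). Syllable 1 is left unfooted.
Foot heads (stressed positions): 3, 5, 7, 9.
End Rule Leftmost: primary stress on the leftmost head = syllable 3.
Secondary stress on 5, 7, 9: bu.dra.ˈgu.re.ˌbu.tor.ˌta:.na:k.ˌso.

primary 3, secondary 5, 7, 9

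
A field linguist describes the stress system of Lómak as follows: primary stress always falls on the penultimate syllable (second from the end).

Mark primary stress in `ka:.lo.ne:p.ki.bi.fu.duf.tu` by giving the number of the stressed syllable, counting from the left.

7

The word has 8 syllables; the penultimate syllable (second from the end) is syllable 7 (duf).
Primary stress: syllable 7 → ka:.lo.ne:p.ki.bi.fu.ˈduf.tu.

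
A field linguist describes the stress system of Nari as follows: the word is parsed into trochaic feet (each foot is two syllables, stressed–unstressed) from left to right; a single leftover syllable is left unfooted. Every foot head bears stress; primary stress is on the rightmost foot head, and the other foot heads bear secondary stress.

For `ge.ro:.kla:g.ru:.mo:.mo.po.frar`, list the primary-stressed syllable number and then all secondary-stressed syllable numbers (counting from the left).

primary 7, secondary 1, 3, 5

Parse left to right into trochaic (ˈσσ) feet: (ˈge.ro:) (ˈkla:g.ru:) (ˈmo:.mo) (ˈpo.frar).
Foot heads (stressed positions): 1, 3, 5, 7.
End Rule Rightmost: primary stress on the rightmost head = syllable 7.
Secondary stress on 1, 3, 5: ˌge.ro:.ˌkla:g.ru:.ˌmo:.mo.ˈpo.frar.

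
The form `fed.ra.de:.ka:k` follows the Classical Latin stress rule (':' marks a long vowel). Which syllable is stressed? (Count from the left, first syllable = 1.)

Classical Latin: stress the penult if heavy (long vowel or closed), else the antepenult.
Weights: 2 ra L, 3 de: H, 4 ka:k H.
The penult (syllable 3, de:) is heavy, so it takes stress.
Stress on syllable 3: fed.ra.ˈde:.ka:k.

3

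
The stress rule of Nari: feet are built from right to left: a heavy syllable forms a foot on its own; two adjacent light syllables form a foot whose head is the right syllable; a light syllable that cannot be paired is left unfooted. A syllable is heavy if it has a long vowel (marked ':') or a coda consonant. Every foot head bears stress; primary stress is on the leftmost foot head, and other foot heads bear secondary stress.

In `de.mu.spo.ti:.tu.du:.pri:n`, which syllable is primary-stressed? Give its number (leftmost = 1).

Weights: 1 de L, 2 mu L, 3 spo L, 4 ti: H, 5 tu L, 6 du: H, 7 pri:n H.
Parse right to left (heavy = foot alone; LL = one foot; stranded L unfooted): de (mu.ˈspo) (ˈti:) tu (ˈdu:) (ˈpri:n).
Foot heads: 3, 4, 6, 7.
Primary stress on the leftmost head = syllable 3.
Primary stress: syllable 3 → de.mu.ˈspo.ti:.tu.du:.pri:n.

3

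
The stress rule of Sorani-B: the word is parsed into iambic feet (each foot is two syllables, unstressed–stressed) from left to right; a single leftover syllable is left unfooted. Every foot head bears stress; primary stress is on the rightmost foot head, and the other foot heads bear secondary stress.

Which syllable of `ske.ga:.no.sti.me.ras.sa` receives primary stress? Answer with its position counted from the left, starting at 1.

Parse left to right into iambic (σˈσ) feet: (ske.ˈga:) (no.ˈsti) (me.ˈras) sa. Syllable 7 is left unfooted.
Foot heads (stressed positions): 2, 4, 6.
End Rule Rightmost: primary stress on the rightmost head = syllable 6.
Primary stress: syllable 6 → ske.ga:.no.sti.me.ˈras.sa.

6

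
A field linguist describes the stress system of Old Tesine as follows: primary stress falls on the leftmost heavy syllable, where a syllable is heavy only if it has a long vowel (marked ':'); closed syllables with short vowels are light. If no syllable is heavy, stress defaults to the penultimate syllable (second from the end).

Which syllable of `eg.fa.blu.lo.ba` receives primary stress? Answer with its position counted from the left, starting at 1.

4

Weights: 1 eg L, 2 fa L, 3 blu L, 4 lo L, 5 ba L.
No heavy syllable in the domain; default to the penultimate syllable (second from the end) = syllable 4.
Primary stress: syllable 4 → eg.fa.blu.ˈlo.ba.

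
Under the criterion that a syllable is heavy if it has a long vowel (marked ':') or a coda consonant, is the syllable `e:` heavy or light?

heavy

`e:`: long vowel, open (no coda). Long vowel → heavy.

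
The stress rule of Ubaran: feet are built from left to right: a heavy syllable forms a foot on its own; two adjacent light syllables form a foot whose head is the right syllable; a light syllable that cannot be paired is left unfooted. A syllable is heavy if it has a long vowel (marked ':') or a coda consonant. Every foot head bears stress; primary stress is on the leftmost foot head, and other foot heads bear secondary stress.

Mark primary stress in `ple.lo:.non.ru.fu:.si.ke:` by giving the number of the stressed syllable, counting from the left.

Weights: 1 ple L, 2 lo: H, 3 non H, 4 ru L, 5 fu: H, 6 si L, 7 ke: H.
Parse left to right (heavy = foot alone; LL = one foot; stranded L unfooted): ple (ˈlo:) (ˈnon) ru (ˈfu:) si (ˈke:).
Foot heads: 2, 3, 5, 7.
Primary stress on the leftmost head = syllable 2.
Primary stress: syllable 2 → ple.ˈlo:.non.ru.fu:.si.ke:.

2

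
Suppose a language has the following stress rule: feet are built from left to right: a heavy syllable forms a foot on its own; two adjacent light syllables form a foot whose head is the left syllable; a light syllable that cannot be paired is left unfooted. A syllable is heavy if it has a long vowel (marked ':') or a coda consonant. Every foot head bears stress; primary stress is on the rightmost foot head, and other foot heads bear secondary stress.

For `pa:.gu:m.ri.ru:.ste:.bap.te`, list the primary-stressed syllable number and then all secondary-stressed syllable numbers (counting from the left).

primary 6, secondary 1, 2, 4, 5

Weights: 1 pa: H, 2 gu:m H, 3 ri L, 4 ru: H, 5 ste: H, 6 bap H, 7 te L.
Parse left to right (heavy = foot alone; LL = one foot; stranded L unfooted): (ˈpa:) (ˈgu:m) ri (ˈru:) (ˈste:) (ˈbap) te.
Foot heads: 1, 2, 4, 5, 6.
Primary stress on the rightmost head = syllable 6.
Secondary stress on 1, 2, 4, 5: ˌpa:.ˌgu:m.ri.ˌru:.ˌste:.ˈbap.te.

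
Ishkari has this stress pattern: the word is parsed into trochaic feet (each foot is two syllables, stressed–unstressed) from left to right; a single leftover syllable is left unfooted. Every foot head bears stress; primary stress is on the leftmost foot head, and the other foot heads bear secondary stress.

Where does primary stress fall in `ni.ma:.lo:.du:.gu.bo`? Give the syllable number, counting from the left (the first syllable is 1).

Parse left to right into trochaic (ˈσσ) feet: (ˈni.ma:) (ˈlo:.du:) (ˈgu.bo).
Foot heads (stressed positions): 1, 3, 5.
End Rule Leftmost: primary stress on the leftmost head = syllable 1.
Primary stress: syllable 1 → ˈni.ma:.lo:.du:.gu.bo.

1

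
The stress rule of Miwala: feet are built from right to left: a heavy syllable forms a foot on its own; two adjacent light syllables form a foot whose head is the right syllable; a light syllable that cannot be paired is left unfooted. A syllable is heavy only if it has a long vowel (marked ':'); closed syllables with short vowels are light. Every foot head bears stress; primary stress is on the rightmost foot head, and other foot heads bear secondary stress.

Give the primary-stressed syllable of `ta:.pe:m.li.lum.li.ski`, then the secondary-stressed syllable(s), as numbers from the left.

Weights: 1 ta: H, 2 pe:m H, 3 li L, 4 lum L, 5 li L, 6 ski L.
Parse right to left (heavy = foot alone; LL = one foot; stranded L unfooted): (ˈta:) (ˈpe:m) (li.ˈlum) (li.ˈski).
Foot heads: 1, 2, 4, 6.
Primary stress on the rightmost head = syllable 6.
Secondary stress on 1, 2, 4: ˌta:.ˌpe:m.li.ˌlum.li.ˈski.

primary 6, secondary 1, 2, 4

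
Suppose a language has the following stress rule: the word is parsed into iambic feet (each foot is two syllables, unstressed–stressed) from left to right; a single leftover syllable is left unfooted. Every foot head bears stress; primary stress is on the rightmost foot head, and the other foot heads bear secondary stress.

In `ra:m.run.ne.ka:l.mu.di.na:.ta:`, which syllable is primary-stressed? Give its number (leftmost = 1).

8

Parse left to right into iambic (σˈσ) feet: (ra:m.ˈrun) (ne.ˈka:l) (mu.ˈdi) (na:.ˈta:).
Foot heads (stressed positions): 2, 4, 6, 8.
End Rule Rightmost: primary stress on the rightmost head = syllable 8.
Primary stress: syllable 8 → ra:m.run.ne.ka:l.mu.di.na:.ˈta:.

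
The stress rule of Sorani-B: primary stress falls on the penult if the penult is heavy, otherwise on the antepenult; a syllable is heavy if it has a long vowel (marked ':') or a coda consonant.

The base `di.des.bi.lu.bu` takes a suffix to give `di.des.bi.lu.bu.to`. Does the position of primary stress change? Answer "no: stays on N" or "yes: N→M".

yes: 3→4

Base `di.des.bi.lu.bu` (5 syllables):
  Weights: 3 bi L, 4 lu L, 5 bu L.
  The penult (syllable 4, lu) is light, so stress falls on the antepenult (syllable 3, bi).
  → primary stress on syllable 3.
Suffixed `di.des.bi.lu.bu.to` (6 syllables):
  Weights: 4 lu L, 5 bu L, 6 to L.
  The penult (syllable 5, bu) is light, so stress falls on the antepenult (syllable 4, lu).
  → primary stress on syllable 4.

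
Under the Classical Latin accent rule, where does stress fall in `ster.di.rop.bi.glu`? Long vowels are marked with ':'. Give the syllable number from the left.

3

Classical Latin: stress the penult if heavy (long vowel or closed), else the antepenult.
Weights: 3 rop H, 4 bi L, 5 glu L.
The penult (syllable 4, bi) is light, so stress falls on the antepenult (syllable 3, rop).
Stress on syllable 3: ster.di.ˈrop.bi.glu.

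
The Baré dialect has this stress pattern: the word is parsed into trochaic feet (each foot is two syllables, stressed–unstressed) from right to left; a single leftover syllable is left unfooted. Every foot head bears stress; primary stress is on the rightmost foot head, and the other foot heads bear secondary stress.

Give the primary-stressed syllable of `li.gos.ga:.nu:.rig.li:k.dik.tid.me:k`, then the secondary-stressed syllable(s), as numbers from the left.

Parse right to left into trochaic (ˈσσ) feet: li (ˈgos.ga:) (ˈnu:.rig) (ˈli:k.dik) (ˈtid.me:k). Syllable 1 is left unfooted.
Foot heads (stressed positions): 2, 4, 6, 8.
End Rule Rightmost: primary stress on the rightmost head = syllable 8.
Secondary stress on 2, 4, 6: li.ˌgos.ga:.ˌnu:.rig.ˌli:k.dik.ˈtid.me:k.

primary 8, secondary 2, 4, 6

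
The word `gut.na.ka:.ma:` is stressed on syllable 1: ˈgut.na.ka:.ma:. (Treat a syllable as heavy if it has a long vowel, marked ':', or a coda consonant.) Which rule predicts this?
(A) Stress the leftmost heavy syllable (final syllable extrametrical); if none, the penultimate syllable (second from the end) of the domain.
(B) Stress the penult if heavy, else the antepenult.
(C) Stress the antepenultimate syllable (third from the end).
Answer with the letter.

Rule A → syllable 1 ✓.
Rule B → syllable 3 (observed: 1).
Rule C → syllable 2 (observed: 1).

A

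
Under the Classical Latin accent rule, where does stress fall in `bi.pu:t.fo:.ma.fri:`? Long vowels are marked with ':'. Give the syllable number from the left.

Classical Latin: stress the penult if heavy (long vowel or closed), else the antepenult.
Weights: 3 fo: H, 4 ma L, 5 fri: H.
The penult (syllable 4, ma) is light, so stress falls on the antepenult (syllable 3, fo:).
Stress on syllable 3: bi.pu:t.ˈfo:.ma.fri:.

3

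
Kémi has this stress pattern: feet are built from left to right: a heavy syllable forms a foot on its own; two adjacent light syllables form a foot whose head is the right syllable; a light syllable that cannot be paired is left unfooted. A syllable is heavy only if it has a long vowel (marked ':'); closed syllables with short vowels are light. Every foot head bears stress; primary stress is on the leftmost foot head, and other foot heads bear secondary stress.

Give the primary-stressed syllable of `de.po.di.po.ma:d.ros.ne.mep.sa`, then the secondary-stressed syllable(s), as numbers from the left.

primary 2, secondary 4, 5, 7, 9

Weights: 1 de L, 2 po L, 3 di L, 4 po L, 5 ma:d H, 6 ros L, 7 ne L, 8 mep L, 9 sa L.
Parse left to right (heavy = foot alone; LL = one foot; stranded L unfooted): (de.ˈpo) (di.ˈpo) (ˈma:d) (ros.ˈne) (mep.ˈsa).
Foot heads: 2, 4, 5, 7, 9.
Primary stress on the leftmost head = syllable 2.
Secondary stress on 4, 5, 7, 9: de.ˈpo.di.ˌpo.ˌma:d.ros.ˌne.mep.ˌsa.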